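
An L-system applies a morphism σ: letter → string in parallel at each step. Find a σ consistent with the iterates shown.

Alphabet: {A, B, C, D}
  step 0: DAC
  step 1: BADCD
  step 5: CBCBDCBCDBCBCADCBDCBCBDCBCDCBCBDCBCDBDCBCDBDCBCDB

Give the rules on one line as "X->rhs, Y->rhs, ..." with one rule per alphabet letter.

  step 0 ⇒ step 1: DAC ⇒ B·ADC·D
    A ↦ ADC
    C ↦ D
    D ↦ B
    B ↦ CBC  (constrained at step 1)

A->ADC, B->CBC, C->D, D->B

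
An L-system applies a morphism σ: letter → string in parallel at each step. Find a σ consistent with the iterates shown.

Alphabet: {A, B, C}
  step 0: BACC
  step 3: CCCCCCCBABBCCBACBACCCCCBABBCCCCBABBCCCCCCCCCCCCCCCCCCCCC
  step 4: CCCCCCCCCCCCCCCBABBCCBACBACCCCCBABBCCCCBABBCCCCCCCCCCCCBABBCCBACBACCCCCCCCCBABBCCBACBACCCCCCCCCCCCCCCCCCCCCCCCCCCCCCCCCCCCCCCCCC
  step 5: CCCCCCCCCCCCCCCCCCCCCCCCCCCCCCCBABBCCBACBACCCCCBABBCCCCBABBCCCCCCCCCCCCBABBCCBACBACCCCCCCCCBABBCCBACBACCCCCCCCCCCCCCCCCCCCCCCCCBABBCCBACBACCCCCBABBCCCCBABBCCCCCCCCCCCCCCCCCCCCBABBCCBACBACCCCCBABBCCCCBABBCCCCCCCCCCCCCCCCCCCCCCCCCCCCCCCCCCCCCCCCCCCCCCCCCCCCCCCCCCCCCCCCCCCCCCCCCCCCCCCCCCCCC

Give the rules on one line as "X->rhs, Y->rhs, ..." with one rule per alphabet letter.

  step 4 ⇒ step 5: CCCCCCCCCCCCCCCBABBCCBACBACCCCCBABBCCCCBABBCCCCCCCCCCCCBABBCCBACBACCCCCCCCCBABBCCBACBACCCCCCCCCCCCCCCCCCCCCCCCCCCCCCCCCCCCCCCCCC ⇒ CC·CC·CC·CC·CC·CC·CC·CC·CC·CC·CC·CC·CC·CC·CC·CBA·BBC·CBA·CBA·CC·CC·CBA·BBC·CC·CBA·BBC·CC·CC·CC·CC·CC·CBA·BBC·CBA·CBA·CC·CC·CC·CC·CBA·BBC·CBA·CBA·CC·CC·CC·CC·CC·CC·CC·CC·CC·CC·CC·CC·CBA·BBC·CBA·CBA·CC·CC·CBA·BBC·CC·CBA·BBC·CC·CC·CC·CC·CC·CC·CC·CC·CC·CBA·BBC·CBA·CBA·CC·CC·CBA·BBC·CC·CBA·BBC·CC·CC·CC·CC·CC·CC·CC·CC·CC·CC·CC·CC·CC·CC·CC·CC·CC·CC·CC·CC·CC·CC·CC·CC·CC·CC·CC·CC·CC·CC·CC·CC·CC·CC·CC·CC·CC·CC·CC·CC·CC·CC
    A ↦ BBC
    B ↦ CBA
    C ↦ CC

A->BBC, B->CBA, C->CC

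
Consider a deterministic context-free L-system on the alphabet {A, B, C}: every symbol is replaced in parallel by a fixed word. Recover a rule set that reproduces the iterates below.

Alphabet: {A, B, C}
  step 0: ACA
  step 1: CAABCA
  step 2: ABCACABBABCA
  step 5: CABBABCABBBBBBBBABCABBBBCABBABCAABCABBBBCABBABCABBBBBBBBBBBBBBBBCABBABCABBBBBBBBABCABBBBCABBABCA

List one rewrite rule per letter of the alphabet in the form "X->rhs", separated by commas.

A->CA, B->BB, C->AB

  step 1 ⇒ step 2: CAABCA ⇒ AB·CA·CA·BB·AB·CA
    A ↦ CA
    B ↦ BB
    C ↦ AB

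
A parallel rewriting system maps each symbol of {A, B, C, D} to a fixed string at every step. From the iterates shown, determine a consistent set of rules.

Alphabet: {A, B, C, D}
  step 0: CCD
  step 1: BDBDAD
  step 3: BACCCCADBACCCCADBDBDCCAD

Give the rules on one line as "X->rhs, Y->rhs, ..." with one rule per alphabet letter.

A->CC, B->BA, C->BD, D->AD

  step 0 ⇒ step 1: CCD ⇒ BD·BD·AD
    C ↦ BD
    D ↦ AD
    A ↦ CC  (constrained at step 1)
    B ↦ BA  (constrained at step 1)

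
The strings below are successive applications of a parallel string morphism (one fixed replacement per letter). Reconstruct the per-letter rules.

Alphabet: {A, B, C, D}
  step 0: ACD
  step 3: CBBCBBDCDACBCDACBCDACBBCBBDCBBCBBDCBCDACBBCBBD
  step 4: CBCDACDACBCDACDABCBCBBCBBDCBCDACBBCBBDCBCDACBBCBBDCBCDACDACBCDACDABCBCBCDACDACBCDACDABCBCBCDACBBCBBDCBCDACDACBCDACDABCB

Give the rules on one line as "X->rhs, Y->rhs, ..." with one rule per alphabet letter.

A->BD, B->CDA, C->CB, D->BCB

  step 3 ⇒ step 4: CBBCBBDCDACBCDACBCDACBBCBBDCBBCBBDCBCDACBBCBBD ⇒ CB·CDA·CDA·CB·CDA·CDA·BCB·CB·BCB·BD·CB·CDA·CB·BCB·BD·CB·CDA·CB·BCB·BD·CB·CDA·CDA·CB·CDA·CDA·BCB·CB·CDA·CDA·CB·CDA·CDA·BCB·CB·CDA·CB·BCB·BD·CB·CDA·CDA·CB·CDA·CDA·BCB
    A ↦ BD
    B ↦ CDA
    C ↦ CB
    D ↦ BCB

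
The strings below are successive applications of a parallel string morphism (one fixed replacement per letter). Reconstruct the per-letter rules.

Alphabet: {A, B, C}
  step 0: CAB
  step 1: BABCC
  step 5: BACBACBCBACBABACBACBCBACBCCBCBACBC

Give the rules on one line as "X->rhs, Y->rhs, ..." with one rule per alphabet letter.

A->BC, B->C, C->BA

  step 0 ⇒ step 1: CAB ⇒ BA·BC·C
    A ↦ BC
    B ↦ C
    C ↦ BA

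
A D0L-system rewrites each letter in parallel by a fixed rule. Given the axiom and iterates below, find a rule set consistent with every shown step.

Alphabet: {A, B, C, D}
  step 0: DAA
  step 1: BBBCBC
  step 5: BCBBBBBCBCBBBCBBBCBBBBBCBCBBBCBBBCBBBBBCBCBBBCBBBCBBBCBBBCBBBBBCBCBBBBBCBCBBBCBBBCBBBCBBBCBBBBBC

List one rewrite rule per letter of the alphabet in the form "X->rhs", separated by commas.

A->BC, B->AD, C->DA, D->BB

  step 0 ⇒ step 1: DAA ⇒ BB·BC·BC
    A ↦ BC
    D ↦ BB
    B ↦ AD  (constrained at step 1)
    C ↦ DA  (constrained at step 1)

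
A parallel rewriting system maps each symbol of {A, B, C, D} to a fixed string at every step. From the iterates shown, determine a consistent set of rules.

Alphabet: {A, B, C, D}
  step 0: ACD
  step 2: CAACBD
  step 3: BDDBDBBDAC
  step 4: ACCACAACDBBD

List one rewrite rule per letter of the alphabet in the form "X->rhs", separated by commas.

A->DB, B->A, C->BD, D->C

  step 3 ⇒ step 4: BDDBDBBDAC ⇒ A·C·C·A·C·A·A·C·DB·BD
    A ↦ DB
    B ↦ A
    C ↦ BD
    D ↦ C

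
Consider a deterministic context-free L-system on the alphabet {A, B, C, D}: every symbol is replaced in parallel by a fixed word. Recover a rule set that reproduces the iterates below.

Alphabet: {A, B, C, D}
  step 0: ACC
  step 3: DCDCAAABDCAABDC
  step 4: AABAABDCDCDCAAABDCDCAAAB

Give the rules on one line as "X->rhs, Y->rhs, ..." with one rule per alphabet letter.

  step 3 ⇒ step 4: DCDCAAABDCAABDC ⇒ A·AB·A·AB·DC·DC·DC·A·A·AB·DC·DC·A·A·AB
    A ↦ DC
    B ↦ A
    C ↦ AB
    D ↦ A

A->DC, B->A, C->AB, D->A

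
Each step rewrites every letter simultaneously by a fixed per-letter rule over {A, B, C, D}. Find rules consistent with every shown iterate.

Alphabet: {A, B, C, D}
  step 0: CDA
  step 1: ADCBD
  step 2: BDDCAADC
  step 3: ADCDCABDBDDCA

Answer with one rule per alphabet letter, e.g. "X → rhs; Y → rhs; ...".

  step 2 ⇒ step 3: BDDCAADC ⇒ A·DC·DC·A·BD·BD·DC·A
    A ↦ BD
    B ↦ A
    C ↦ A
    D ↦ DC

A->BD, B->A, C->A, D->DC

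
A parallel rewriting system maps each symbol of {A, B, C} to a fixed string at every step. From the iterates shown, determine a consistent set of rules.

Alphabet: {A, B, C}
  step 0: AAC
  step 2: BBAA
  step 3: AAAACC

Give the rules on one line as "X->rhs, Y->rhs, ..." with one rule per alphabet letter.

  step 2 ⇒ step 3: BBAA ⇒ AA·AA·C·C
    A ↦ C
    B ↦ AA
    C ↦ B  (constrained at step 0)

A->C, B->AA, C->B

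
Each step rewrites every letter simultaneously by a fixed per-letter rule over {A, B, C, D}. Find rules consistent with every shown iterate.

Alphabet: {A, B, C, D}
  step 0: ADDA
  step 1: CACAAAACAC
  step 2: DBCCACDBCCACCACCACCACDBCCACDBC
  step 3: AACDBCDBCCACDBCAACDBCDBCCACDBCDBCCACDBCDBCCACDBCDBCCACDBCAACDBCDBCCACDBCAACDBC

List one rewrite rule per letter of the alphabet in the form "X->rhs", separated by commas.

A->CAC, B->C, C->DBC, D->AA

  step 2 ⇒ step 3: DBCCACDBCCACCACCACCACDBCCACDBC ⇒ AA·C·DBC·DBC·CAC·DBC·AA·C·DBC·DBC·CAC·DBC·DBC·CAC·DBC·DBC·CAC·DBC·DBC·CAC·DBC·AA·C·DBC·DBC·CAC·DBC·AA·C·DBC
    A ↦ CAC
    B ↦ C
    C ↦ DBC
    D ↦ AA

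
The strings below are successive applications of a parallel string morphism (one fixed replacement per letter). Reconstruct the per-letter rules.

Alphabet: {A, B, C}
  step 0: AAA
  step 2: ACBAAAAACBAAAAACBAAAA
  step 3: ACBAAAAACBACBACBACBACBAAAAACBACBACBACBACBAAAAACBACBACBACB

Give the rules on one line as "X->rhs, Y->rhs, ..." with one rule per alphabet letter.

  step 2 ⇒ step 3: ACBAAAAACBAAAAACBAAAA ⇒ ACB·AA·AA·ACB·ACB·ACB·ACB·ACB·AA·AA·ACB·ACB·ACB·ACB·ACB·AA·AA·ACB·ACB·ACB·ACB
    A ↦ ACB
    B ↦ AA
    C ↦ AA

A->ACB, B->AA, C->AA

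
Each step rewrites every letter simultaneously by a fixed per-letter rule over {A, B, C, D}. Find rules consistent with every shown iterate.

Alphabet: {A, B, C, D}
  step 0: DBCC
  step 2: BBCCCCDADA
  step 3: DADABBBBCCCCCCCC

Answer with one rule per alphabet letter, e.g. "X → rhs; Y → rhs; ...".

  step 2 ⇒ step 3: BBCCCCDADA ⇒ DA·DA·B·B·B·B·CC·CC·CC·CC
    A ↦ CC
    B ↦ DA
    C ↦ B
    D ↦ CC

A->CC, B->DA, C->B, D->CC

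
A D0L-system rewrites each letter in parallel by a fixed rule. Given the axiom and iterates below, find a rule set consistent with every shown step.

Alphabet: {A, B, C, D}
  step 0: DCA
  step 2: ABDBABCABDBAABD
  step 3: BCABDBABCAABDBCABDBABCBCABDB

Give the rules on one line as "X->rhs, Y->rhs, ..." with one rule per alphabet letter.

  step 2 ⇒ step 3: ABDBABCABDBAABD ⇒ BC·A·BDB·A·BC·A·ABD·BC·A·BDB·A·BC·BC·A·BDB
    A ↦ BC
    B ↦ A
    C ↦ ABD
    D ↦ BDB

A->BC, B->A, C->ABD, D->BDB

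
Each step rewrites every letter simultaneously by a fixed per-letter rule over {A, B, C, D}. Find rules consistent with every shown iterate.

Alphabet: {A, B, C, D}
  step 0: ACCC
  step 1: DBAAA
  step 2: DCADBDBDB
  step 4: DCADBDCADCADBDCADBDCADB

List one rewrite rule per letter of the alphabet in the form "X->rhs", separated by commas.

  step 1 ⇒ step 2: DBAAA ⇒ DC·A·DB·DB·DB
    A ↦ DB
    B ↦ A
    D ↦ DC
  step 0 ⇒ step 1: ACCC ⇒ DB·A·A·A
    C ↦ A

A->DB, B->A, C->A, D->DC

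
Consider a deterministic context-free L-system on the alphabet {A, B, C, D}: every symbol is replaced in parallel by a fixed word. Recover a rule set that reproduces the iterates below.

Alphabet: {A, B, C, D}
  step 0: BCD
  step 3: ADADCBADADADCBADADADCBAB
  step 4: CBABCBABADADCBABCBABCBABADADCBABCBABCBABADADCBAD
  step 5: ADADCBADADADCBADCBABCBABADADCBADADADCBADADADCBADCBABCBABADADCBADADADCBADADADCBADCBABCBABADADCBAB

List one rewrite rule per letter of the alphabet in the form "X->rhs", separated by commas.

  step 4 ⇒ step 5: CBABCBABADADCBABCBABCBABADADCBABCBABCBABADADCBAD ⇒ AD·AD·CB·AD·AD·AD·CB·AD·CB·AB·CB·AB·AD·AD·CB·AD·AD·AD·CB·AD·AD·AD·CB·AD·CB·AB·CB·AB·AD·AD·CB·AD·AD·AD·CB·AD·AD·AD·CB·AD·CB·AB·CB·AB·AD·AD·CB·AB
    A ↦ CB
    B ↦ AD
    C ↦ AD
    D ↦ AB

A->CB, B->AD, C->AD, D->AB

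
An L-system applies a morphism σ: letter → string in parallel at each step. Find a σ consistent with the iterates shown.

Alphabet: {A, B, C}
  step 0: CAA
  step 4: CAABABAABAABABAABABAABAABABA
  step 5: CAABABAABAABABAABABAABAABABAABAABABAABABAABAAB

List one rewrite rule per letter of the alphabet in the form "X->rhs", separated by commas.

A->AB, B->A, C->CA

  step 4 ⇒ step 5: CAABABAABAABABAABABAABAABABA ⇒ CA·AB·AB·A·AB·A·AB·AB·A·AB·AB·A·AB·A·AB·AB·A·AB·A·AB·AB·A·AB·AB·A·AB·A·AB
    A ↦ AB
    B ↦ A
    C ↦ CA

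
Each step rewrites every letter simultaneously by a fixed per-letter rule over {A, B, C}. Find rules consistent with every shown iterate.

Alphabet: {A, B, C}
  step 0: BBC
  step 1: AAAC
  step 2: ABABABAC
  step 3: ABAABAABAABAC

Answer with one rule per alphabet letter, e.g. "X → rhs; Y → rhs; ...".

A->AB, B->A, C->AC

  step 2 ⇒ step 3: ABABABAC ⇒ AB·A·AB·A·AB·A·AB·AC
    A ↦ AB
    B ↦ A
    C ↦ AC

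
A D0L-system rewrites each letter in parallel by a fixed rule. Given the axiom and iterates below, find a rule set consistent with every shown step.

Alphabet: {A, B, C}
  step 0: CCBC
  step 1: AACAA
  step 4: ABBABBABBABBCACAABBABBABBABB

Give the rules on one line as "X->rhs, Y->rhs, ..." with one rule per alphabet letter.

A->BB, B->CA, C->A

  step 0 ⇒ step 1: CCBC ⇒ A·A·CA·A
    B ↦ CA
    C ↦ A
    A ↦ BB  (constrained at step 1)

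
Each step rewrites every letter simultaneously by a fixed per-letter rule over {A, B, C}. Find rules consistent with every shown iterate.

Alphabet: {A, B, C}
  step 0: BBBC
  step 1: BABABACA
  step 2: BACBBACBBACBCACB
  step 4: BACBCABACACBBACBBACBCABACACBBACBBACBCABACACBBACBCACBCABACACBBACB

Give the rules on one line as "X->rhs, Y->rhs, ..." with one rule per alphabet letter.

  step 1 ⇒ step 2: BABABACA ⇒ BA·CB·BA·CB·BA·CB·CA·CB
    A ↦ CB
    B ↦ BA
    C ↦ CA

A->CB, B->BA, C->CA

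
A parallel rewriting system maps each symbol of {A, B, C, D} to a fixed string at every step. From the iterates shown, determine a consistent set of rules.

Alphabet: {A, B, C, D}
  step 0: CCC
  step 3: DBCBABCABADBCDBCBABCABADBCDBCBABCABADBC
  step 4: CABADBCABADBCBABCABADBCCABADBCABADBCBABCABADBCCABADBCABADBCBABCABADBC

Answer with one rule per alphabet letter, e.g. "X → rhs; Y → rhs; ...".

  step 3 ⇒ step 4: DBCBABCABADBCDBCBABCABADBCDBCBABCABADBC ⇒ CAB·A·DBC·A·B·A·DBC·B·A·B·CAB·A·DBC·CAB·A·DBC·A·B·A·DBC·B·A·B·CAB·A·DBC·CAB·A·DBC·A·B·A·DBC·B·A·B·CAB·A·DBC
    A ↦ B
    B ↦ A
    C ↦ DBC
    D ↦ CAB

A->B, B->A, C->DBC, D->CAB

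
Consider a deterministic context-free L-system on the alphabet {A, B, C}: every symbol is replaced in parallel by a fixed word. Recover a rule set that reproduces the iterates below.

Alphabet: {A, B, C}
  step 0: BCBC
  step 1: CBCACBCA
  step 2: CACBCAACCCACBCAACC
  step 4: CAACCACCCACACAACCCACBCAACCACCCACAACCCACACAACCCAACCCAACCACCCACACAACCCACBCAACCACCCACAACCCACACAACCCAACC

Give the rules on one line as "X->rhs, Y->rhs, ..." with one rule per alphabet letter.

  step 1 ⇒ step 2: CBCACBCA ⇒ CA·CB·CA·ACC·CA·CB·CA·ACC
    A ↦ ACC
    B ↦ CB
    C ↦ CA

A->ACC, B->CB, C->CA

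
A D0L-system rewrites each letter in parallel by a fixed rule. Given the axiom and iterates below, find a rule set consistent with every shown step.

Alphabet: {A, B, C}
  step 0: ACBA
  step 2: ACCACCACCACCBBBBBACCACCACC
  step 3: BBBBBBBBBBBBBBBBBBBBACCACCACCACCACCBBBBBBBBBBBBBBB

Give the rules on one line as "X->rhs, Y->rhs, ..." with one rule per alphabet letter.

A->BBB, B->ACC, C->B

  step 2 ⇒ step 3: ACCACCACCACCBBBBBACCACCACC ⇒ BBB·B·B·BBB·B·B·BBB·B·B·BBB·B·B·ACC·ACC·ACC·ACC·ACC·BBB·B·B·BBB·B·B·BBB·B·B
    A ↦ BBB
    B ↦ ACC
    C ↦ B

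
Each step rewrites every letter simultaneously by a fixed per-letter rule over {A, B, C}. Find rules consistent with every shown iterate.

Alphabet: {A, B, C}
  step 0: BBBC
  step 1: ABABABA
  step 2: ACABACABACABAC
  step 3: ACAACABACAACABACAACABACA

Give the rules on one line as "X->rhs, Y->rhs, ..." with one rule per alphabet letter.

  step 2 ⇒ step 3: ACABACABACABAC ⇒ AC·A·AC·AB·AC·A·AC·AB·AC·A·AC·AB·AC·A
    A ↦ AC
    B ↦ AB
    C ↦ A

A->AC, B->AB, C->A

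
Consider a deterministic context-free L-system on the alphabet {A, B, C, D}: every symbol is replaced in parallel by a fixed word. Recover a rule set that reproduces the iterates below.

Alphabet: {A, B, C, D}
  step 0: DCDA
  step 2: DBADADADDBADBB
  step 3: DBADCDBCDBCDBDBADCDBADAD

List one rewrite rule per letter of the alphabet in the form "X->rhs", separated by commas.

  step 2 ⇒ step 3: DBADADADDBADBB ⇒ DB·AD·C·DB·C·DB·C·DB·DB·AD·C·DB·AD·AD
    A ↦ C
    B ↦ AD
    D ↦ DB
    C ↦ BB  (constrained at step 0)

A->C, B->AD, C->BB, D->DB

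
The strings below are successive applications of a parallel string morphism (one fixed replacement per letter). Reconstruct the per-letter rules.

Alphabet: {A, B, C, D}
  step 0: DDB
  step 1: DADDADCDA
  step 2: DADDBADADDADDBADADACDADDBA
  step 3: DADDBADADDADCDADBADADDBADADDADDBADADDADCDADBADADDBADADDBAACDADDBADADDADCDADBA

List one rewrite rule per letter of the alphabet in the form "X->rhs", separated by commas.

A->DBA, B->CDA, C->AC, D->DAD

  step 2 ⇒ step 3: DADDBADADDADDBADADACDADDBA ⇒ DAD·DBA·DAD·DAD·CDA·DBA·DAD·DBA·DAD·DAD·DBA·DAD·DAD·CDA·DBA·DAD·DBA·DAD·DBA·AC·DAD·DBA·DAD·DAD·CDA·DBA
    A ↦ DBA
    B ↦ CDA
    C ↦ AC
    D ↦ DAD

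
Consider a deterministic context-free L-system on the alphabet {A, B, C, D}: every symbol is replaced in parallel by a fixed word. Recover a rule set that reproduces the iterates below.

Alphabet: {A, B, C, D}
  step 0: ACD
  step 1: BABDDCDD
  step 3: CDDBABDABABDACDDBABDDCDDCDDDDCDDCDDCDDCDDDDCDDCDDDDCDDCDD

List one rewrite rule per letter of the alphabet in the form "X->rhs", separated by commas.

A->BAB, B->DA, C->DD, D->CDD

  step 0 ⇒ step 1: ACD ⇒ BAB·DD·CDD
    A ↦ BAB
    C ↦ DD
    D ↦ CDD
    B ↦ DA  (constrained at step 1)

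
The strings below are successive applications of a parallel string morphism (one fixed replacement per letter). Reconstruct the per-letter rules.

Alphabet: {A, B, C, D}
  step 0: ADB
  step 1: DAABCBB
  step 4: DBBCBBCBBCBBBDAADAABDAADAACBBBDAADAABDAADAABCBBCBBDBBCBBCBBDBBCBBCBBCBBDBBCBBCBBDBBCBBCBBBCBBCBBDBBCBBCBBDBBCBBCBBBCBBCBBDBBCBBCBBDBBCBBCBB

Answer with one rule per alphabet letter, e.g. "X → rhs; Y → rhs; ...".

  step 0 ⇒ step 1: ADB ⇒ DAA·B·CBB
    A ↦ DAA
    B ↦ CBB
    D ↦ B
    C ↦ DBB  (constrained at step 1)

A->DAA, B->CBB, C->DBB, D->B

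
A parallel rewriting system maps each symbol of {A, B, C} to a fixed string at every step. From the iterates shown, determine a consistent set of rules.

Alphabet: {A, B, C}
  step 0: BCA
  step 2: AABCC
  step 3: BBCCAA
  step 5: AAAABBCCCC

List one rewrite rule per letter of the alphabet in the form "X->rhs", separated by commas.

A->B, B->CC, C->A

  step 2 ⇒ step 3: AABCC ⇒ B·B·CC·A·A
    A ↦ B
    B ↦ CC
    C ↦ A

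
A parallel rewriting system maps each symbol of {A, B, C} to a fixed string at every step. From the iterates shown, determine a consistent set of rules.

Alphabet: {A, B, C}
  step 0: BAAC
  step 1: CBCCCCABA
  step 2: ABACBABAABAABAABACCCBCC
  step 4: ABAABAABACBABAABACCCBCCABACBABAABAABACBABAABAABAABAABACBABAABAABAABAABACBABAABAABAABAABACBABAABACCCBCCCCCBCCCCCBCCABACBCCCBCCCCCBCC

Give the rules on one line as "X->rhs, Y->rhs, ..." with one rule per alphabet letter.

A->CC, B->CB, C->ABA

  step 1 ⇒ step 2: CBCCCCABA ⇒ ABA·CB·ABA·ABA·ABA·ABA·CC·CB·CC
    A ↦ CC
    B ↦ CB
    C ↦ ABA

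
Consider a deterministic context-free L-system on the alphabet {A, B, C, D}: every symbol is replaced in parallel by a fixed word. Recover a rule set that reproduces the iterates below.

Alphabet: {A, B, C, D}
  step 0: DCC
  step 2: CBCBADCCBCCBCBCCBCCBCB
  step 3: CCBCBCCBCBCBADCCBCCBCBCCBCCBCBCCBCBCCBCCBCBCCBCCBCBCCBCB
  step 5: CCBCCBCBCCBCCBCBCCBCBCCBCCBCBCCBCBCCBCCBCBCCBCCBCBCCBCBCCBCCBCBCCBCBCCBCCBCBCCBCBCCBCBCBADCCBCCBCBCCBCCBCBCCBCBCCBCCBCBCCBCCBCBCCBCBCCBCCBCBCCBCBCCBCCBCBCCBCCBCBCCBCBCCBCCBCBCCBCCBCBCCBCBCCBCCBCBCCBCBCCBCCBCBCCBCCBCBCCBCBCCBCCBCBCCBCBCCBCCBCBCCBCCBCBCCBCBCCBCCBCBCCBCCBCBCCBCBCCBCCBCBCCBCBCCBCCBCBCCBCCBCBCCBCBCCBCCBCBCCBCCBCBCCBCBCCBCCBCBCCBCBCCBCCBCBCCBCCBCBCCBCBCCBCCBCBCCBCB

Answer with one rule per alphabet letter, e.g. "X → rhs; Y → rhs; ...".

  step 2 ⇒ step 3: CBCBADCCBCCBCBCCBCCBCB ⇒ CCB·CB·CCB·CB·C·BAD·CCB·CCB·CB·CCB·CCB·CB·CCB·CB·CCB·CCB·CB·CCB·CCB·CB·CCB·CB
    A ↦ C
    B ↦ CB
    C ↦ CCB
    D ↦ BAD

A->C, B->CB, C->CCB, D->BAD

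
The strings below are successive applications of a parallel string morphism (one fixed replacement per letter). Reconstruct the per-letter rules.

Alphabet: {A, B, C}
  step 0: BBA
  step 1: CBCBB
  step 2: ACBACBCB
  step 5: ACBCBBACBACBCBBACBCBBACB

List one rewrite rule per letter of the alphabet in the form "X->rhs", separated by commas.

  step 1 ⇒ step 2: CBCBB ⇒ A·CB·A·CB·CB
    B ↦ CB
    C ↦ A
  step 0 ⇒ step 1: BBA ⇒ CB·CB·B
    A ↦ B

A->B, B->CB, C->A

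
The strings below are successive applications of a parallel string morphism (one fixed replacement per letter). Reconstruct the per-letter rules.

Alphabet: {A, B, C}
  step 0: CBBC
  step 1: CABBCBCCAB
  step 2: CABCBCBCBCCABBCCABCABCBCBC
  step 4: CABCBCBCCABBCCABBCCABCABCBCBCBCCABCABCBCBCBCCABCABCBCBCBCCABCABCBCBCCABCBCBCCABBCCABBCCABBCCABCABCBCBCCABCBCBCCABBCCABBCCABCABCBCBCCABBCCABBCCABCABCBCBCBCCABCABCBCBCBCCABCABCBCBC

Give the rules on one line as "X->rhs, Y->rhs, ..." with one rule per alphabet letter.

  step 1 ⇒ step 2: CABBCBCCAB ⇒ CAB·CBC·BC·BC·CAB·BC·CAB·CAB·CBC·BC
    A ↦ CBC
    B ↦ BC
    C ↦ CAB

A->CBC, B->BC, C->CAB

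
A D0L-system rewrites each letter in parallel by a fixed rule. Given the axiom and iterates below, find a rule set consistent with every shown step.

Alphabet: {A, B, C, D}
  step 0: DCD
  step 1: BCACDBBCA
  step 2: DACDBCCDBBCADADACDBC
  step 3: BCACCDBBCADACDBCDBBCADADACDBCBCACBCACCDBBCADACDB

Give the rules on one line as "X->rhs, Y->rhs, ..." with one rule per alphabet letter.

  step 2 ⇒ step 3: DACDBCCDBBCADADACDBC ⇒ BCA·C·CDB·BCA·DA·CDB·CDB·BCA·DA·DA·CDB·C·BCA·C·BCA·C·CDB·BCA·DA·CDB
    A ↦ C
    B ↦ DA
    C ↦ CDB
    D ↦ BCA

A->C, B->DA, C->CDB, D->BCA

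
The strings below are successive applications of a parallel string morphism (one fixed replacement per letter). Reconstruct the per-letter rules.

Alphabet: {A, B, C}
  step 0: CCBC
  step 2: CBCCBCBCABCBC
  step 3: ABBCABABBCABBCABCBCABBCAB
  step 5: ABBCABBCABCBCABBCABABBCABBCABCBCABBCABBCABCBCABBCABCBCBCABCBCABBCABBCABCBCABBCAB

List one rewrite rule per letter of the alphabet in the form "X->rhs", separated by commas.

  step 2 ⇒ step 3: CBCCBCBCABCBC ⇒ AB·BC·AB·AB·BC·AB·BC·AB·C·BC·AB·BC·AB
    A ↦ C
    B ↦ BC
    C ↦ AB

A->C, B->BC, C->AB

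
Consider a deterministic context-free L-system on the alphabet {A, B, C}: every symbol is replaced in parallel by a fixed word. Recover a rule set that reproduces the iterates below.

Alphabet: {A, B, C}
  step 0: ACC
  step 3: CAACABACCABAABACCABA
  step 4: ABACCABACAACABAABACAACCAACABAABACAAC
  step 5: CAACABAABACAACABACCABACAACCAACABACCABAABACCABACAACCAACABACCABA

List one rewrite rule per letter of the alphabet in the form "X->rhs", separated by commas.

  step 4 ⇒ step 5: ABACCABACAACABAABACAACCAACABAABACAAC ⇒ C·AA·C·ABA·ABA·C·AA·C·ABA·C·C·ABA·C·AA·C·C·AA·C·ABA·C·C·ABA·ABA·C·C·ABA·C·AA·C·C·AA·C·ABA·C·C·ABA
    A ↦ C
    B ↦ AA
    C ↦ ABA

A->C, B->AA, C->ABA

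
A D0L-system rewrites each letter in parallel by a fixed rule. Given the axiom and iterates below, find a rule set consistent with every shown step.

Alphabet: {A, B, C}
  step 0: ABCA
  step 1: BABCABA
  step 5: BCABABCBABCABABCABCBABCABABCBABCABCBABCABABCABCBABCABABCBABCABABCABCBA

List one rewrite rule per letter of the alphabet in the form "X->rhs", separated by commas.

A->BA, B->BC, C->A

  step 0 ⇒ step 1: ABCA ⇒ BA·BC·A·BA
    A ↦ BA
    B ↦ BC
    C ↦ A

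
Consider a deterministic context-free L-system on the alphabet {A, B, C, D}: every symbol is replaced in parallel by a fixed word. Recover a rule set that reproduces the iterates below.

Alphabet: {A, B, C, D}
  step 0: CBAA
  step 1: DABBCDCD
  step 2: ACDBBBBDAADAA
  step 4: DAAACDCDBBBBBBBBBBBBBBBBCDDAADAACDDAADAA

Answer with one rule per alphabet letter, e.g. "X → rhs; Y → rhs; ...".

A->CD, B->BB, C->DA, D->A

  step 1 ⇒ step 2: DABBCDCD ⇒ A·CD·BB·BB·DA·A·DA·A
    A ↦ CD
    B ↦ BB
    C ↦ DA
    D ↦ A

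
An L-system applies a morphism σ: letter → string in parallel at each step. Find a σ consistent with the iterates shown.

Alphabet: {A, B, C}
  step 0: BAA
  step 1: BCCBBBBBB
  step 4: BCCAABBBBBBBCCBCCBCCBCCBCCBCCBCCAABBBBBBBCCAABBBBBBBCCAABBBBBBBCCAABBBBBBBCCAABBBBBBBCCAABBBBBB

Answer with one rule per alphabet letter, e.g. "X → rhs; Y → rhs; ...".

A->BBB, B->BCC, C->A

  step 0 ⇒ step 1: BAA ⇒ BCC·BBB·BBB
    A ↦ BBB
    B ↦ BCC
    C ↦ A  (constrained at step 1)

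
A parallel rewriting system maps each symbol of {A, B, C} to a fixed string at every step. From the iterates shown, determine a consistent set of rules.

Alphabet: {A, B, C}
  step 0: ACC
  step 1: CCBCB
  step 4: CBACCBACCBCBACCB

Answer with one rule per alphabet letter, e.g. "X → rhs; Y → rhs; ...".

A->C, B->A, C->CB

  step 0 ⇒ step 1: ACC ⇒ C·CB·CB
    A ↦ C
    C ↦ CB
    B ↦ A  (constrained at step 1)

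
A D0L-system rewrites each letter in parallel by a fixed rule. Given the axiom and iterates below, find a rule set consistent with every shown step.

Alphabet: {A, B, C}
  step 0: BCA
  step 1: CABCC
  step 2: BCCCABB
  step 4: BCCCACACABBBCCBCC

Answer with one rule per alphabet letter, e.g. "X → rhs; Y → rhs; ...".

  step 1 ⇒ step 2: CABCC ⇒ B·CC·CA·B·B
    A ↦ CC
    B ↦ CA
    C ↦ B

A->CC, B->CA, C->B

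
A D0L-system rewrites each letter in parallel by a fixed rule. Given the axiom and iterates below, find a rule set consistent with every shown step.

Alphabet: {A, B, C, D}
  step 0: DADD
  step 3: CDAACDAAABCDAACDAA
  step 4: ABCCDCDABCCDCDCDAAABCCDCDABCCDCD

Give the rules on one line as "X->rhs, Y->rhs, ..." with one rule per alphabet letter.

A->CD, B->AA, C->AB, D->C

  step 3 ⇒ step 4: CDAACDAAABCDAACDAA ⇒ AB·C·CD·CD·AB·C·CD·CD·CD·AA·AB·C·CD·CD·AB·C·CD·CD
    A ↦ CD
    B ↦ AA
    C ↦ AB
    D ↦ C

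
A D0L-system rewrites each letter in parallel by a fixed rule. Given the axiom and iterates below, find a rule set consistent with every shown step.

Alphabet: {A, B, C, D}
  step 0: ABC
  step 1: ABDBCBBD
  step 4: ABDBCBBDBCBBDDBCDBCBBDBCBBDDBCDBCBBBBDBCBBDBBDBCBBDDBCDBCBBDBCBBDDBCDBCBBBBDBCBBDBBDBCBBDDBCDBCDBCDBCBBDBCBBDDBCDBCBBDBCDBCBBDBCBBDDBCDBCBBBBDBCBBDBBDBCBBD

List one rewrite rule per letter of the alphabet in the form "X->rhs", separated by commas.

  step 0 ⇒ step 1: ABC ⇒ AB·DBC·BBD
    A ↦ AB
    B ↦ DBC
    C ↦ BBD
    D ↦ BB  (constrained at step 1)

A->AB, B->DBC, C->BBD, D->BB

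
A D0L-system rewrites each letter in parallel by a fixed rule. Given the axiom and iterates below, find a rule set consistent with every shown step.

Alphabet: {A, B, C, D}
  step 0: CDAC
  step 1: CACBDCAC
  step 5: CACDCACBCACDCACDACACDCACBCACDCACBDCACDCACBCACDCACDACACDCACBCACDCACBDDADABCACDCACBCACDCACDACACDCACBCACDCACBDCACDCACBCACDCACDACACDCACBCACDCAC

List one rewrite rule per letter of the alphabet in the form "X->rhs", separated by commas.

A->D, B->DA, C->CAC, D->B

  step 0 ⇒ step 1: CDAC ⇒ CAC·B·D·CAC
    A ↦ D
    C ↦ CAC
    D ↦ B
    B ↦ DA  (constrained at step 1)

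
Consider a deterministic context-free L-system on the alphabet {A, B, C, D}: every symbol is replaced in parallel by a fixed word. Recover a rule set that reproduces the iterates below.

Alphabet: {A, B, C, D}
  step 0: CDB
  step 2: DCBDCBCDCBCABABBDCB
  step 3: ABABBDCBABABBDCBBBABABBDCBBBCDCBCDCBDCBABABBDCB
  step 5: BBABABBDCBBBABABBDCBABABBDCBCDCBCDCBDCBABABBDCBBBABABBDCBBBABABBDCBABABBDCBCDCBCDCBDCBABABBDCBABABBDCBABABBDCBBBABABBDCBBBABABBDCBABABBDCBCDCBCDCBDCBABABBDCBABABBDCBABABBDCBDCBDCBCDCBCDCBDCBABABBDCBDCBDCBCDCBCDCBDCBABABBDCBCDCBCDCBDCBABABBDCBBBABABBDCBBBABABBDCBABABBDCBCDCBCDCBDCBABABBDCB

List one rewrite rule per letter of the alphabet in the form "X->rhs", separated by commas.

  step 2 ⇒ step 3: DCBDCBCDCBCABABBDCB ⇒ ABA·BB·DCB·ABA·BB·DCB·BB·ABA·BB·DCB·BB·C·DCB·C·DCB·DCB·ABA·BB·DCB
    A ↦ C
    B ↦ DCB
    C ↦ BB
    D ↦ ABA

A->C, B->DCB, C->BB, D->ABA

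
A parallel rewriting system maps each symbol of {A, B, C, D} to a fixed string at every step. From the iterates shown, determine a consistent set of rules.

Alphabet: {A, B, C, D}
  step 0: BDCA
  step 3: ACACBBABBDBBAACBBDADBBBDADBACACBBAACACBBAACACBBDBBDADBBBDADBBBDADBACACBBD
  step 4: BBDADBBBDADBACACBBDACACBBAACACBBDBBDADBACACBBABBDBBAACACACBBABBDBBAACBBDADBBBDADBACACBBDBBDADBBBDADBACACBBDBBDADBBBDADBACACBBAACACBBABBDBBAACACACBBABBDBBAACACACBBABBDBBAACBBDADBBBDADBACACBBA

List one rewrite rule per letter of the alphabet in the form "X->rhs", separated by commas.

  step 3 ⇒ step 4: ACACBBABBDBBAACBBDADBBBDADBACACBBAACACBBAACACBBDBBDADBBBDADBBBDADBACACBBD ⇒ BBD·ADB·BBD·ADB·AC·AC·BBD·AC·AC·BBA·AC·AC·BBD·BBD·ADB·AC·AC·BBA·BBD·BBA·AC·AC·AC·BBA·BBD·BBA·AC·BBD·ADB·BBD·ADB·AC·AC·BBD·BBD·ADB·BBD·ADB·AC·AC·BBD·BBD·ADB·BBD·ADB·AC·AC·BBA·AC·AC·BBA·BBD·BBA·AC·AC·AC·BBA·BBD·BBA·AC·AC·AC·BBA·BBD·BBA·AC·BBD·ADB·BBD·ADB·AC·AC·BBA
    A ↦ BBD
    B ↦ AC
    C ↦ ADB
    D ↦ BBA

A->BBD, B->AC, C->ADB, D->BBA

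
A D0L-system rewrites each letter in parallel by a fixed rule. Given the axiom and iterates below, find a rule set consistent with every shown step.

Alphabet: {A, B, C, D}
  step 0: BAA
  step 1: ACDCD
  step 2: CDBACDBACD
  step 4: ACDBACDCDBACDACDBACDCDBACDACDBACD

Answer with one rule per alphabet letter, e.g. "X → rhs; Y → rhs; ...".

  step 1 ⇒ step 2: ACDCD ⇒ CD·BA·CD·BA·CD
    A ↦ CD
    C ↦ BA
    D ↦ CD
  step 0 ⇒ step 1: BAA ⇒ A·CD·CD
    B ↦ A

A->CD, B->A, C->BA, D->CD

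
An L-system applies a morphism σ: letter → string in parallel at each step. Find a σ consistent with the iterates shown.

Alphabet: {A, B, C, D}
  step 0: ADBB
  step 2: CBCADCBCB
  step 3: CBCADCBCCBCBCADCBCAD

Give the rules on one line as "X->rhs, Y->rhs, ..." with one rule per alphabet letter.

  step 2 ⇒ step 3: CBCADCBCB ⇒ CBC·AD·CBC·C·B·CBC·AD·CBC·AD
    A ↦ C
    B ↦ AD
    C ↦ CBC
    D ↦ B

A->C, B->AD, C->CBC, D->B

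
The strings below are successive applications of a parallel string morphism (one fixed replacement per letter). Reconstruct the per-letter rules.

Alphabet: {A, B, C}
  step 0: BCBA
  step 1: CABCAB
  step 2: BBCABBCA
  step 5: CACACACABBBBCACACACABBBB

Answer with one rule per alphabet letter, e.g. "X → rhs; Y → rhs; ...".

A->B, B->CA, C->B

  step 1 ⇒ step 2: CABCAB ⇒ B·B·CA·B·B·CA
    A ↦ B
    B ↦ CA
    C ↦ B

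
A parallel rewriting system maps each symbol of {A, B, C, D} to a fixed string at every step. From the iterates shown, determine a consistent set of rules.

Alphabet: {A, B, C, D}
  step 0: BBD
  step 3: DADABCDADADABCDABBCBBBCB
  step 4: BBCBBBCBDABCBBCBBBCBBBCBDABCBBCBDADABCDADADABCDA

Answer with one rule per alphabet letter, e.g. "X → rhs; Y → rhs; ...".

  step 3 ⇒ step 4: DADABCDADADABCDABBCBBBCB ⇒ BB·CB·BB·CB·DA·BC·BB·CB·BB·CB·BB·CB·DA·BC·BB·CB·DA·DA·BC·DA·DA·DA·BC·DA
    A ↦ CB
    B ↦ DA
    C ↦ BC
    D ↦ BB

A->CB, B->DA, C->BC, D->BB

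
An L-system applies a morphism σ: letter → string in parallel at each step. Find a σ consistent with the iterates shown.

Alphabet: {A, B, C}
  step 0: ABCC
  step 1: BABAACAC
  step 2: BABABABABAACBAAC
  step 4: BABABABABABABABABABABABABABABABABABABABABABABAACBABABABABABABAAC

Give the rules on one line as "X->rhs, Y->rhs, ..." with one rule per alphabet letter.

  step 1 ⇒ step 2: BABAACAC ⇒ BA·BA·BA·BA·BA·AC·BA·AC
    A ↦ BA
    B ↦ BA
    C ↦ AC

A->BA, B->BA, C->AC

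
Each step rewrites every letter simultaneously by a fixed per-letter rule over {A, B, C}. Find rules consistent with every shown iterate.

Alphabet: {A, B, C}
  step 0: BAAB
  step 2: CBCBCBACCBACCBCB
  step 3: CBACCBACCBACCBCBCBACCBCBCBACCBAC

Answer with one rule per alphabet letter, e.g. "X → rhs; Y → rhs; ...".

  step 2 ⇒ step 3: CBCBCBACCBACCBCB ⇒ CB·AC·CB·AC·CB·AC·CB·CB·CB·AC·CB·CB·CB·AC·CB·AC
    A ↦ CB
    B ↦ AC
    C ↦ CB

A->CB, B->AC, C->CB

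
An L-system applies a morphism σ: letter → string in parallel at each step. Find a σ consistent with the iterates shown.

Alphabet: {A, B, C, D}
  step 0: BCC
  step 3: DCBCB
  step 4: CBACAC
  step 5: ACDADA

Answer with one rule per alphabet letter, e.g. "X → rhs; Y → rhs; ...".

A->D, B->C, C->A, D->CB

  step 4 ⇒ step 5: CBACAC ⇒ A·C·D·A·D·A
    A ↦ D
    B ↦ C
    C ↦ A
  step 3 ⇒ step 4: DCBCB ⇒ CB·A·C·A·C
    D ↦ CB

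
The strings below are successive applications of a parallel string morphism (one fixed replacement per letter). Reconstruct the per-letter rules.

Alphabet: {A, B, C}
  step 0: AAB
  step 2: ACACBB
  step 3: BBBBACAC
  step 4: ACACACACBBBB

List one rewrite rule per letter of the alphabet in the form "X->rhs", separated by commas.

  step 3 ⇒ step 4: BBBBACAC ⇒ AC·AC·AC·AC·B·B·B·B
    A ↦ B
    B ↦ AC
    C ↦ B

A->B, B->AC, C->B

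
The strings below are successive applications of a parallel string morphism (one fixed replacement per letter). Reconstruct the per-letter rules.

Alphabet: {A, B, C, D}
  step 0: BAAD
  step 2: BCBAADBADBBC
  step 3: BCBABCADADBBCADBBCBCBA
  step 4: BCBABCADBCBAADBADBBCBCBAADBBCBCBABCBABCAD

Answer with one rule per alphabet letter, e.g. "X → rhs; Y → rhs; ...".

  step 3 ⇒ step 4: BCBABCADADBBCADBBCBCBA ⇒ BC·BA·BC·AD·BC·BA·AD·B·AD·B·BC·BC·BA·AD·B·BC·BC·BA·BC·BA·BC·AD
    A ↦ AD
    B ↦ BC
    C ↦ BA
    D ↦ B

A->AD, B->BC, C->BA, D->B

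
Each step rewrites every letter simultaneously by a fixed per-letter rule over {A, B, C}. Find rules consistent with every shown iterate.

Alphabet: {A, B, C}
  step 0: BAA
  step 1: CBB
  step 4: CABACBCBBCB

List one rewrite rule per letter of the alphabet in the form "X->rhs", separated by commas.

A->B, B->C, C->ABA

  step 0 ⇒ step 1: BAA ⇒ C·B·B
    A ↦ B
    B ↦ C
    C ↦ ABA  (constrained at step 1)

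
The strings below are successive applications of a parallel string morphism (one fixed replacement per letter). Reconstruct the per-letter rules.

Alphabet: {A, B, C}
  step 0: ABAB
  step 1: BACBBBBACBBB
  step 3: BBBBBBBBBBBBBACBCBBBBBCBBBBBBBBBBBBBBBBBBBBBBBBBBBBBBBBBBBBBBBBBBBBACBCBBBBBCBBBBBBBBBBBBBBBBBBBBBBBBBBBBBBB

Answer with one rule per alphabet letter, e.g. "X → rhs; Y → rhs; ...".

  step 0 ⇒ step 1: ABAB ⇒ BAC·BBB·BAC·BBB
    A ↦ BAC
    B ↦ BBB
    C ↦ BCB  (constrained at step 1)

A->BAC, B->BBB, C->BCB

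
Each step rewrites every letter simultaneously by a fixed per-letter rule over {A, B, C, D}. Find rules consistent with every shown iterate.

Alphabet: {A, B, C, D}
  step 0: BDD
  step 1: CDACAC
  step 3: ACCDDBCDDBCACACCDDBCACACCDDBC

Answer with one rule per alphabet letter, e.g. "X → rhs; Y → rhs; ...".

A->D, B->CD, C->DBC, D->AC

  step 0 ⇒ step 1: BDD ⇒ CD·AC·AC
    B ↦ CD
    D ↦ AC
    A ↦ D  (constrained at step 1)
    C ↦ DBC  (constrained at step 1)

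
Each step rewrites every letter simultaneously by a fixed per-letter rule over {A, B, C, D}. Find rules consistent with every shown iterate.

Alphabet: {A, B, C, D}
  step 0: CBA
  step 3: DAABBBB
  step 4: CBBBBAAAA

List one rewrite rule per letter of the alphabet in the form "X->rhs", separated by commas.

A->BB, B->A, C->D, D->C

  step 3 ⇒ step 4: DAABBBB ⇒ C·BB·BB·A·A·A·A
    A ↦ BB
    B ↦ A
    D ↦ C
    C ↦ D  (constrained at step 0)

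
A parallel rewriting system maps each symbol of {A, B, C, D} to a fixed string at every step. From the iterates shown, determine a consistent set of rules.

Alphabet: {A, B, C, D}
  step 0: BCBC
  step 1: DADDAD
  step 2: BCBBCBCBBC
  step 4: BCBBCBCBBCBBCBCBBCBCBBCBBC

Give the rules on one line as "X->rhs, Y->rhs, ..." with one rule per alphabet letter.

  step 1 ⇒ step 2: DADDAD ⇒ BC·B·BC·BC·B·BC
    A ↦ B
    D ↦ BC
  step 0 ⇒ step 1: BCBC ⇒ DA·D·DA·D
    B ↦ DA
  step 0 ⇒ step 1: BCBC ⇒ DA·D·DA·D
    C ↦ D

A->B, B->DA, C->D, D->BC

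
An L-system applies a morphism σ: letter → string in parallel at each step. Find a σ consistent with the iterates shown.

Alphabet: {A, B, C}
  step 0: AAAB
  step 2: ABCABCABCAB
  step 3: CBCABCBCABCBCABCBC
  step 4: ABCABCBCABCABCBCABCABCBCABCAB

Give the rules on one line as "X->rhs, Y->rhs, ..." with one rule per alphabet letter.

  step 3 ⇒ step 4: CBCABCBCABCBCABCBC ⇒ AB·C·AB·CB·C·AB·C·AB·CB·C·AB·C·AB·CB·C·AB·C·AB
    A ↦ CB
    B ↦ C
    C ↦ AB

A->CB, B->C, C->AB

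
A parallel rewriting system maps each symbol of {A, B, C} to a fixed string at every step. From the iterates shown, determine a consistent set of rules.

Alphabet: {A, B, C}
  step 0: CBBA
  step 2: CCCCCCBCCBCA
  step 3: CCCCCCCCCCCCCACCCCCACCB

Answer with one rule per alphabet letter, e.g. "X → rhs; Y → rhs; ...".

  step 2 ⇒ step 3: CCCCCCBCCBCA ⇒ CC·CC·CC·CC·CC·CC·CA·CC·CC·CA·CC·B
    A ↦ B
    B ↦ CA
    C ↦ CC

A->B, B->CA, C->CC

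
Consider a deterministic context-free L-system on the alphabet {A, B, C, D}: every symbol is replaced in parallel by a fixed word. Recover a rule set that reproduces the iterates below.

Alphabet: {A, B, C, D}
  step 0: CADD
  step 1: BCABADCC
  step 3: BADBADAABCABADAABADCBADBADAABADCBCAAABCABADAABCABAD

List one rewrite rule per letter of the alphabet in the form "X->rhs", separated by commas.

  step 0 ⇒ step 1: CADD ⇒ BCA·BAD·C·C
    A ↦ BAD
    C ↦ BCA
    D ↦ C
    B ↦ AA  (constrained at step 1)

A->BAD, B->AA, C->BCA, D->C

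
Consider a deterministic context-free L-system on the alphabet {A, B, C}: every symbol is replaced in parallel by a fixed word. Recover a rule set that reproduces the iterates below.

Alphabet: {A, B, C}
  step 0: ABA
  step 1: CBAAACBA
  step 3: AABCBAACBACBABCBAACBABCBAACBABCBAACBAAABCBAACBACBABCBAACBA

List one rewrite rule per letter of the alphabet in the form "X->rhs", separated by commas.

A->CBA, B->AA, C->BCB

  step 0 ⇒ step 1: ABA ⇒ CBA·AA·CBA
    A ↦ CBA
    B ↦ AA
    C ↦ BCB  (constrained at step 1)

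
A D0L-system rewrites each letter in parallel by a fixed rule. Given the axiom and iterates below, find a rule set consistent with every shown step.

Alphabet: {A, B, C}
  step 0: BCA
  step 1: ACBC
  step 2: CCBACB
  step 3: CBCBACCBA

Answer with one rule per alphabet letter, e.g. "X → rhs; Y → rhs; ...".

  step 2 ⇒ step 3: CCBACB ⇒ CB·CB·A·C·CB·A
    A ↦ C
    B ↦ A
    C ↦ CB

A->C, B->A, C->CB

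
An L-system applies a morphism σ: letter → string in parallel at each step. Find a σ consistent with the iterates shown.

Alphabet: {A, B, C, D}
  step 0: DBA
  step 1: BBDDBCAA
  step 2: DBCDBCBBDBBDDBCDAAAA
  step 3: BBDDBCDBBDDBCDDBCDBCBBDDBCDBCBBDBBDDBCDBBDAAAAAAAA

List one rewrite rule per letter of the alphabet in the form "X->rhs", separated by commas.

A->AA, B->DBC, C->D, D->BBD

  step 2 ⇒ step 3: DBCDBCBBDBBDDBCDAAAA ⇒ BBD·DBC·D·BBD·DBC·D·DBC·DBC·BBD·DBC·DBC·BBD·BBD·DBC·D·BBD·AA·AA·AA·AA
    A ↦ AA
    B ↦ DBC
    C ↦ D
    D ↦ BBD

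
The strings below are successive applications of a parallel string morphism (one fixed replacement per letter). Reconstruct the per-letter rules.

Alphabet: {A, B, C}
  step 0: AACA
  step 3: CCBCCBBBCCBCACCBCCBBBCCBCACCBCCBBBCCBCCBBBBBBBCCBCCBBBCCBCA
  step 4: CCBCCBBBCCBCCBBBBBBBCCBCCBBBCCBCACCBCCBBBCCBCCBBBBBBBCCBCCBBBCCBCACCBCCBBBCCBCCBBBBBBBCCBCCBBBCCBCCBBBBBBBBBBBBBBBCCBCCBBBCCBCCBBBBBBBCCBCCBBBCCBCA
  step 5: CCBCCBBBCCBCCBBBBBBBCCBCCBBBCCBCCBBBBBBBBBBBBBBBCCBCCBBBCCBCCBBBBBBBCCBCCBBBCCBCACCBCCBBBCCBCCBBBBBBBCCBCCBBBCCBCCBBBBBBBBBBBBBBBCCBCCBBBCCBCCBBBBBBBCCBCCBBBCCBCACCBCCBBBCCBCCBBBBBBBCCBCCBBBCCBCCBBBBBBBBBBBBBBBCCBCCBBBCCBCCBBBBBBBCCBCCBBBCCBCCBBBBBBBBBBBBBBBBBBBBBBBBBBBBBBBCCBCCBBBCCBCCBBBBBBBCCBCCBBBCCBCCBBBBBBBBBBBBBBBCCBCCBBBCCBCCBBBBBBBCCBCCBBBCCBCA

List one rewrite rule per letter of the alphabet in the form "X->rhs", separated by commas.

A->CA, B->BB, C->CCB

  step 4 ⇒ step 5: CCBCCBBBCCBCCBBBBBBBCCBCCBBBCCBCACCBCCBBBCCBCCBBBBBBBCCBCCBBBCCBCACCBCCBBBCCBCCBBBBBBBCCBCCBBBCCBCCBBBBBBBBBBBBBBBCCBCCBBBCCBCCBBBBBBBCCBCCBBBCCBCA ⇒ CCB·CCB·BB·CCB·CCB·BB·BB·BB·CCB·CCB·BB·CCB·CCB·BB·BB·BB·BB·BB·BB·BB·CCB·CCB·BB·CCB·CCB·BB·BB·BB·CCB·CCB·BB·CCB·CA·CCB·CCB·BB·CCB·CCB·BB·BB·BB·CCB·CCB·BB·CCB·CCB·BB·BB·BB·BB·BB·BB·BB·CCB·CCB·BB·CCB·CCB·BB·BB·BB·CCB·CCB·BB·CCB·CA·CCB·CCB·BB·CCB·CCB·BB·BB·BB·CCB·CCB·BB·CCB·CCB·BB·BB·BB·BB·BB·BB·BB·CCB·CCB·BB·CCB·CCB·BB·BB·BB·CCB·CCB·BB·CCB·CCB·BB·BB·BB·BB·BB·BB·BB·BB·BB·BB·BB·BB·BB·BB·BB·CCB·CCB·BB·CCB·CCB·BB·BB·BB·CCB·CCB·BB·CCB·CCB·BB·BB·BB·BB·BB·BB·BB·CCB·CCB·BB·CCB·CCB·BB·BB·BB·CCB·CCB·BB·CCB·CA
    A ↦ CA
    B ↦ BB
    C ↦ CCB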